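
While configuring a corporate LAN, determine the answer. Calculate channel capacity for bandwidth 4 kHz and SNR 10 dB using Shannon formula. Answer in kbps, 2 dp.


Given: B = 4 kHz, SNR = 10 dB
SNR linear = 10^(10/10) = 10
1 + SNR = 11
log2(11) = 3.4594316186
C = 4 * 1000 * 3.4594316186 = 13837.7265 bps
C = 13.837726 kbps -> 13.84 kbps (2 dp)

13.84


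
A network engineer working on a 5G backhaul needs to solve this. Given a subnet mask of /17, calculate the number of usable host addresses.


Given: subnet mask /17
Host bits = 32 - 17 = 15
Total addresses = 2^15 = 32768
Usable hosts = 32768 - 2 (network + broadcast) = 32766

32766


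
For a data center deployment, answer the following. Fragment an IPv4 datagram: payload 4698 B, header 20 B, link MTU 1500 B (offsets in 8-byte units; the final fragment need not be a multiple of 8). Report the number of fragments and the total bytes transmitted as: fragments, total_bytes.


Max data per non-final fragment = floor((MTU - header)/8)*8 = floor((1500 - 20)/8)*8 = floor(1480/8)*8 = 1480 B
Final fragment needs no 8-byte alignment: it can carry up to MTU - header = 1480 B
Non-final fragments needed = ceil((payload - 1480) / 1480) = ceil(3218/1480) = ceil(2.1743) = 3
Number of fragments = 3 + 1 = 4
Fragment sizes (data): 3 * 1480 B + 258 B (last, 258 <= 1480 OK)
Total bytes sent = payload + n_frags * header = 4698 + 4*20 = 4698 + 80 = 4778 B

4, 4778


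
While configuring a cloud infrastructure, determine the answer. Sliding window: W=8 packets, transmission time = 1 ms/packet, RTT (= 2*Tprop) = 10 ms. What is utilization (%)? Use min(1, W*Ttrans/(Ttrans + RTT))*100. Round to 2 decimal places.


Given: W = 8, Ttrans = 1 ms, RTT = 10 ms (= 2 * Tprop, Tprop = 5 ms)
Cycle time = Ttrans + RTT = 1 + 10 = 11 ms (first packet sent until its ACK returns)
W * Ttrans = 8 * 1 = 8 ms of sending per cycle
W * Ttrans / (Ttrans + RTT) = 8 / 11 = 0.727273
U = min(1, 0.727273) = 0.727273
U% = 72.73%

72.73


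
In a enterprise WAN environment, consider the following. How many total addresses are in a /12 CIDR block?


Given: CIDR prefix /12
Host bits = 32 - 12 = 20
Total addresses = 2^20 = 1048576

1048576


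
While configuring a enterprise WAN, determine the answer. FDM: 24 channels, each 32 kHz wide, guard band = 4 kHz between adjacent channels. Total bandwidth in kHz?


Given: 24 channels, 32 kHz each, guard = 4 kHz
Channel bandwidth = 24 * 32 = 768 kHz
Guard bands = 23 gaps * 4 kHz = 92 kHz
Total = 768 + 92 = 860 kHz

860


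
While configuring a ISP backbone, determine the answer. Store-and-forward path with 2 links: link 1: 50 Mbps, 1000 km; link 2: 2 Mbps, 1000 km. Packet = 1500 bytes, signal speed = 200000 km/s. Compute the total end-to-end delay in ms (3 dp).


Packet = 1500 bytes = 12000 bits. Store-and-forward: sum (t_trans + t_prop) per link.
Link 1: t_trans = 12000/(50*10^6) s = 0.2400 ms; t_prop = 1000/200000 s = 5.0000 ms; subtotal = 5.2400 ms
Link 2: t_trans = 12000/(2*10^6) s = 6.0000 ms; t_prop = 1000/200000 s = 5.0000 ms; subtotal = 11.0000 ms
End-to-end = 5.2400 + 11.0000 = 16.2400 ms -> 16.240 ms (3 dp)

16.240


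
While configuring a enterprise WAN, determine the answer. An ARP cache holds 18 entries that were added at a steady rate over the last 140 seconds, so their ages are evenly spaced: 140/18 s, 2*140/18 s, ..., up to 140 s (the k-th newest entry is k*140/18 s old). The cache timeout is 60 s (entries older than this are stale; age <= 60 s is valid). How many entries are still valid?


Ages are k * 140/18 s for k = 1..18 (spacing = 7.7778 s).
Entry k is valid iff k * 140/18 <= 60 iff k <= 18 * 60 / 140 = 7.7143
n_valid = floor(7.7143) = 7
(n_stale = 18 - 7 = 11)

7


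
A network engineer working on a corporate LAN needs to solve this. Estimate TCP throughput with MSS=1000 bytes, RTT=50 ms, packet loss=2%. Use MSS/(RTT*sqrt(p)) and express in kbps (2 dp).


Given: MSS = 1000 bytes, RTT = 50 ms, loss = 2%
RTT in seconds = 50 / 1000 = 0.05
Loss rate = 2% = 0.02
sqrt(loss) = sqrt(0.02) = 0.141421356237
Throughput (bytes/s) = 1000 / (0.05 * 0.141421356237) = 141421.3562
Throughput (kbps) = 141421.3562 * 8 / 1000 = 1131.370850 -> 1131.37 kbps (2 dp)

1131.37


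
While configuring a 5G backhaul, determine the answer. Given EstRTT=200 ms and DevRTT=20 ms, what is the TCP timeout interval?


Given: EstRTT = 200 ms, DevRTT = 20 ms
Timeout = EstRTT + 4 * DevRTT
4 * DevRTT = 4 * 20 = 80
Timeout = 200 + 80 = 280 ms

280


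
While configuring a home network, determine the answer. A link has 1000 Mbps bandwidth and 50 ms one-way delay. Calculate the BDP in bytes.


Given: bandwidth = 1000 Mbps, delay = 50 ms
BDP in bits = 1000 * 10^6 * 50 / 1000
BDP in bits = 50000000
BDP in bytes = 50000000 / 8 = 6250000

6250000


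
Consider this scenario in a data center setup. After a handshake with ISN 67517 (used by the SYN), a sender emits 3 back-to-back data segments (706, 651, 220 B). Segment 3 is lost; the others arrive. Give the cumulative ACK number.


SYN uses sequence number 67517; first data byte = ISN + 1 = 67518.
Segment 1: SEQ = 67518, len = 706 B, covers [67518, 68223]
Segment 2: SEQ = 68224, len = 651 B, covers [68224, 68874]
Segment 3: SEQ = 68875, len = 220 B, covers [68875, 69094] [LOST]
In-order data received: bytes [67518, 68874] (segments 1..2).
Segment 3 missing -> gap begins at byte 68875.
Cumulative ACK = next expected in-order byte = 67518 + 706 + 651 = 68875

68875


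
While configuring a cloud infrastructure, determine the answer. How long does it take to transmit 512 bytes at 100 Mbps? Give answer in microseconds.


Given: packet = 512 bytes, bandwidth = 100 Mbps
Packet in bits = 512 * 8 = 4096 bits
Bandwidth = 100 * 10^6 = 100000000 bps
Time = 4096 / 100000000 seconds
Time in us = 4096 * 10^6 / 100000000 = 40.96

40.96


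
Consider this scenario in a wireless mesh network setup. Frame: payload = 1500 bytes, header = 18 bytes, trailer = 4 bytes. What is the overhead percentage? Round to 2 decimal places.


Given: payload = 1500 B, header = 18 B, trailer = 4 B
Overhead bytes = header + trailer = 18 + 4 = 22
Total frame = payload + overhead = 1500 + 22 = 1522
Overhead % = 22 / 1522 * 100 = 1.4455% -> 1.45% (2 dp)

1.45


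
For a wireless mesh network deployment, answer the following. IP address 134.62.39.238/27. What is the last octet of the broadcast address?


Given: IP = 134.62.39.238, prefix = /27
Host bits = 32 - 27 = 5
Network last octet = 238 AND mask = 224
Host part size = 2^5 - 1 = 31
Broadcast last octet = 224 OR 31 = 255

255


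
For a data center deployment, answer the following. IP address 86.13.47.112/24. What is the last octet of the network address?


Given: IP = 86.13.47.112, prefix = /24
Subnet mask = 255.255.255.0
Last octet of IP: 112
Last octet of mask: 0
Network last octet = 112 AND 0 = 0

0


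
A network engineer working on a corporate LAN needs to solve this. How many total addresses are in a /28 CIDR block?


Given: CIDR prefix /28
Host bits = 32 - 28 = 4
Total addresses = 2^4 = 16

16


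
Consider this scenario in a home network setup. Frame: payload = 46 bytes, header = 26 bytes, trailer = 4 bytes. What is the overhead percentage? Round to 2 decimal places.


Given: payload = 46 B, header = 26 B, trailer = 4 B
Overhead bytes = header + trailer = 26 + 4 = 30
Total frame = payload + overhead = 46 + 30 = 76
Overhead % = 30 / 76 * 100 = 39.4737% -> 39.47% (2 dp)

39.47


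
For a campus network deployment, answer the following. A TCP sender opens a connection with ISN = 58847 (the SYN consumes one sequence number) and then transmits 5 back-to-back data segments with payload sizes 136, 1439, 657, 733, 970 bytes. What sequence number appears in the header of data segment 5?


The SYN occupies sequence number ISN = 58847, so the first data byte is ISN + 1 = 58848.
SEQ of data segment i = (ISN + 1) + sum of payload sizes of segments 1..i-1.
Segment 1: SEQ = 58848, payload = 136 bytes
Segment 2: SEQ = 58984, payload = 1439 bytes
Segment 3: SEQ = 60423, payload = 657 bytes
Segment 4: SEQ = 61080, payload = 733 bytes
Segment 5: SEQ = 61813, payload = 970 bytes
SEQ of segment 5 = 58848 + 136 + 1439 + 657 + 733 = 61813

61813


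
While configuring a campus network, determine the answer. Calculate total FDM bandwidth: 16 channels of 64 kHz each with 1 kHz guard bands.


Given: 16 channels, 64 kHz each, guard = 1 kHz
Channel bandwidth = 16 * 64 = 1024 kHz
Guard bands = 15 gaps * 1 kHz = 15 kHz
Total = 1024 + 15 = 1039 kHz

1039


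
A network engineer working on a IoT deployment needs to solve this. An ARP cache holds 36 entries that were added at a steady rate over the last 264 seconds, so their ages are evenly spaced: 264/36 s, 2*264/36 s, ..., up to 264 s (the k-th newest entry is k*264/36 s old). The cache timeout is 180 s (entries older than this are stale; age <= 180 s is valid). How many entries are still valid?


Ages are k * 264/36 s for k = 1..36 (spacing = 7.3333 s).
Entry k is valid iff k * 264/36 <= 180 iff k <= 36 * 180 / 264 = 24.5455
n_valid = floor(24.5455) = 24
(n_stale = 36 - 24 = 12)

24


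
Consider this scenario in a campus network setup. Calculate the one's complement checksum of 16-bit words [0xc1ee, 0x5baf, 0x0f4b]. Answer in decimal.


Given words: [0xc1ee, 0x5baf, 0x0f4b]
Step 1: Sum all words
Raw sum = 49646 + 23471 + 3915 = 77032
Step 2: Fold carry: (11496 + 1) = 11497
One's complement = ~11497 & 0xFFFF = 54038

54038


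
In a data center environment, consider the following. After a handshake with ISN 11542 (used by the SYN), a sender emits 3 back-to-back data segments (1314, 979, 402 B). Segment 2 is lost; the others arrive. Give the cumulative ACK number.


SYN uses sequence number 11542; first data byte = ISN + 1 = 11543.
Segment 1: SEQ = 11543, len = 1314 B, covers [11543, 12856]
Segment 2: SEQ = 12857, len = 979 B, covers [12857, 13835] [LOST]
Segment 3: SEQ = 13836, len = 402 B, covers [13836, 14237]
In-order data received: bytes [11543, 12856] (segments 1..1).
Segment 2 missing -> gap begins at byte 12857; later segments buffered out of order.
Cumulative ACK = next expected in-order byte = 11543 + 1314 = 12857

12857


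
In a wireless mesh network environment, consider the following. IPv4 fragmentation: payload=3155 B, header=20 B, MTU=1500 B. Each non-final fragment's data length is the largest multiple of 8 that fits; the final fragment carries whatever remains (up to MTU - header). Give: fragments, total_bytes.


Max data per non-final fragment = floor((MTU - header)/8)*8 = floor((1500 - 20)/8)*8 = floor(1480/8)*8 = 1480 B
Final fragment needs no 8-byte alignment: it can carry up to MTU - header = 1480 B
Non-final fragments needed = ceil((payload - 1480) / 1480) = ceil(1675/1480) = ceil(1.1318) = 2
Number of fragments = 2 + 1 = 3
Fragment sizes (data): 2 * 1480 B + 195 B (last, 195 <= 1480 OK)
Total bytes sent = payload + n_frags * header = 3155 + 3*20 = 3155 + 60 = 3215 B

3, 3215


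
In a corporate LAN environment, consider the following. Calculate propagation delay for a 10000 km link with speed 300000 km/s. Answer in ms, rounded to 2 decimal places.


Given: distance = 10000 km, speed = 300000 km/s
Delay = distance / speed = 10000 / 300000 seconds
Delay in ms = 10000 * 1000 / 300000
Delay = 33.3333 ms
Rounded to 2 dp = 33.33 ms

33.33


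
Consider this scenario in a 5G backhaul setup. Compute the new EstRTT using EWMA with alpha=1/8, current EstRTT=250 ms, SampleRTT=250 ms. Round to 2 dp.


Given: EstRTT = 250 ms, SampleRTT = 250 ms, alpha = 1/8
New EstRTT = (1 - alpha) * EstRTT + alpha * SampleRTT
(7/8) * 250 = 218.75
(1/8) * 250 = 31.25
New EstRTT = 218.75 + 31.25 = 250 ms -> 250.00 ms (2 dp)

250.00


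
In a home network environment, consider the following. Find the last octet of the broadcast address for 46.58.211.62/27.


Given: IP = 46.58.211.62, prefix = /27
Host bits = 32 - 27 = 5
Network last octet = 62 AND mask = 32
Host part size = 2^5 - 1 = 31
Broadcast last octet = 32 OR 31 = 63

63


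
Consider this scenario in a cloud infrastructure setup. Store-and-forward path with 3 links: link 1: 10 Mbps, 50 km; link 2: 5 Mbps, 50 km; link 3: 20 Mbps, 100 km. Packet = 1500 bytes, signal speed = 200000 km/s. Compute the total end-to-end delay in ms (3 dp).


Packet = 1500 bytes = 12000 bits. Store-and-forward: sum (t_trans + t_prop) per link.
Link 1: t_trans = 12000/(10*10^6) s = 1.2000 ms; t_prop = 50/200000 s = 0.2500 ms; subtotal = 1.4500 ms
Link 2: t_trans = 12000/(5*10^6) s = 2.4000 ms; t_prop = 50/200000 s = 0.2500 ms; subtotal = 2.6500 ms
Link 3: t_trans = 12000/(20*10^6) s = 0.6000 ms; t_prop = 100/200000 s = 0.5000 ms; subtotal = 1.1000 ms
End-to-end = 1.4500 + 2.6500 + 1.1000 = 5.2000 ms -> 5.200 ms (3 dp)

5.200


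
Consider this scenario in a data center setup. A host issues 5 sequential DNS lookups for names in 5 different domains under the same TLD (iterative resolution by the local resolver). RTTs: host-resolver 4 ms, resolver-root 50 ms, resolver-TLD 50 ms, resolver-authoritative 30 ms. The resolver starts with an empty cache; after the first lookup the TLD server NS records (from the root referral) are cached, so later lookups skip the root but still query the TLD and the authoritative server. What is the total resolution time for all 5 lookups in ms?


Lookup 1 (cold cache): local + root + TLD + auth = 4 + 50 + 50 + 30 = 134 ms
Lookups 2..5 (TLD NS cached -> skip root; new domain -> still ask TLD and auth): local + TLD + auth = 4 + 50 + 30 = 84 ms each
Remaining 4 lookups: 4 * 84 = 336 ms
Total = 134 + 336 = 470 ms

470


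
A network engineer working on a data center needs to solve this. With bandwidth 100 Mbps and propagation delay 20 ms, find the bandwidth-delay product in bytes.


Given: bandwidth = 100 Mbps, delay = 20 ms
BDP in bits = 100 * 10^6 * 20 / 1000
BDP in bits = 2000000
BDP in bytes = 2000000 / 8 = 250000

250000


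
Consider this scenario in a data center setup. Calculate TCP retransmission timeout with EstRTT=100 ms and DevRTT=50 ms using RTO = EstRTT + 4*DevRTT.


Given: EstRTT = 100 ms, DevRTT = 50 ms
Timeout = EstRTT + 4 * DevRTT
4 * DevRTT = 4 * 50 = 200
Timeout = 100 + 200 = 300 ms

300


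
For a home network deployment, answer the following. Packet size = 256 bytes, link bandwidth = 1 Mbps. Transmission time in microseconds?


Given: packet = 256 bytes, bandwidth = 1 Mbps
Packet in bits = 256 * 8 = 2048 bits
Bandwidth = 1 * 10^6 = 1000000 bps
Time = 2048 / 1000000 seconds
Time in us = 2048 * 10^6 / 1000000 = 2048

2048


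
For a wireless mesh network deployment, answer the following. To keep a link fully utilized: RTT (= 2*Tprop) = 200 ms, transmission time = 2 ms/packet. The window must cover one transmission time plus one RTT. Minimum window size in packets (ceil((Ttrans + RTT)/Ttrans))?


Given: Ttrans = 2 ms, RTT = 200 ms (= 2 * Tprop, Tprop = 100 ms)
Time until first ACK returns = Ttrans + RTT = 2 + 200 = 202 ms
Need W * Ttrans >= Ttrans + RTT  ->  W >= (Ttrans + RTT) / Ttrans
(Ttrans + RTT) / Ttrans = 202 / 2 = 101
W_min = ceil(101) = 101

101


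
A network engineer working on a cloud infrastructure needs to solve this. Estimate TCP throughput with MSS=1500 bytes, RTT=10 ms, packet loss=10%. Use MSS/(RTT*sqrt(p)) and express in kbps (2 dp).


Given: MSS = 1500 bytes, RTT = 10 ms, loss = 10%
RTT in seconds = 10 / 1000 = 0.01
Loss rate = 10% = 0.1
sqrt(loss) = sqrt(0.1) = 0.316227766017
Throughput (bytes/s) = 1500 / (0.01 * 0.316227766017) = 474341.6490
Throughput (kbps) = 474341.6490 * 8 / 1000 = 3794.733192 -> 3794.73 kbps (2 dp)

3794.73


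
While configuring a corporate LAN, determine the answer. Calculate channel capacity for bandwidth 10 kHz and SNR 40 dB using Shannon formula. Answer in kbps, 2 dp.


Given: B = 10 kHz, SNR = 40 dB
SNR linear = 10^(40/10) = 10000
1 + SNR = 10001
log2(10001) = 13.2878566418
C = 10 * 1000 * 13.2878566418 = 132878.5664 bps
C = 132.878566 kbps -> 132.88 kbps (2 dp)

132.88


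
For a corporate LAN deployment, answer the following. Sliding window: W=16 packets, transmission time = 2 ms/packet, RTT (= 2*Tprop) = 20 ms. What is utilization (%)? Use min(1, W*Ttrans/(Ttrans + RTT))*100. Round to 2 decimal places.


Given: W = 16, Ttrans = 2 ms, RTT = 20 ms (= 2 * Tprop, Tprop = 10 ms)
Cycle time = Ttrans + RTT = 2 + 20 = 22 ms (first packet sent until its ACK returns)
W * Ttrans = 16 * 2 = 32 ms of sending per cycle
W * Ttrans / (Ttrans + RTT) = 32 / 22 = 1.454545
U = min(1, 1.454545) = 1.000000
U% = 100.00%

100.00


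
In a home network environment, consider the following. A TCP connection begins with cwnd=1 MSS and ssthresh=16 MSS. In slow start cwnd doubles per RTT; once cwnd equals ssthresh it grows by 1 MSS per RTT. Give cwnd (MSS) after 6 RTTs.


RTT 0: cwnd = 1 MSS (initial)
RTT 1: cwnd = 2 MSS (slow start, doubled)
RTT 2: cwnd = 4 MSS (slow start, doubled)
RTT 3: cwnd = 8 MSS (slow start, doubled)
RTT 4: cwnd = 16 MSS (slow start, doubled)
RTT 5: cwnd = 17 MSS (congestion avoidance, +1)
RTT 6: cwnd = 18 MSS (congestion avoidance, +1)

18


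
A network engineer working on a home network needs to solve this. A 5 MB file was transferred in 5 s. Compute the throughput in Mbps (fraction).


Given: file = 5 MB, time = 5 s
File in Mb = 5 * 8 = 40 Mb
Throughput = 40 / 5 Mbps
Throughput = 8 Mbps

8


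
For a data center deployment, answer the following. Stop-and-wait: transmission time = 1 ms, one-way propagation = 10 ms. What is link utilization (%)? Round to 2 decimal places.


Given: Ttrans = 1 ms, Tprop = 10 ms
RTT = 2 * Tprop = 2 * 10 = 20 ms
U = Ttrans / (Ttrans + RTT)
U = 1 / (1 + 20)
U = 1 / 21 = 0.047619
U% = 4.76%

4.76


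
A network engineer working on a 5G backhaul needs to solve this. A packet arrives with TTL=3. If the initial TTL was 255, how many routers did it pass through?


Given: initial TTL = 255, received TTL = 3
Hops = initial TTL - received TTL
Hops = 255 - 3 = 252

252


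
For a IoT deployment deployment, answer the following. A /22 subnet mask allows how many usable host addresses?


Given: subnet mask /22
Host bits = 32 - 22 = 10
Total addresses = 2^10 = 1024
Usable hosts = 1024 - 2 (network + broadcast) = 1022

1022


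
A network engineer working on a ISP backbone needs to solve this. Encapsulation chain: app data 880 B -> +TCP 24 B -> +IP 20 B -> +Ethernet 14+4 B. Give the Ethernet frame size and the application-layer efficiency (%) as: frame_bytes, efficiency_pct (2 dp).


TCP segment = 880 + 24 = 904 B
IP packet = 904 + 20 = 924 B
Ethernet frame = 924 + 14 + 4 = 942 B
Efficiency = app / frame = 880 / 942 = 0.934183 = 93.4183% -> 93.42% (2 dp)

942, 93.42


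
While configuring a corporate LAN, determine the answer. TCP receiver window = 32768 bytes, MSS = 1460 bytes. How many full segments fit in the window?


Given: RWND = 32768 bytes, MSS = 1460 bytes
Full segments = floor(RWND / MSS)
Full segments = floor(32768 / 1460)
Full segments = floor(22.4438) = 22

22


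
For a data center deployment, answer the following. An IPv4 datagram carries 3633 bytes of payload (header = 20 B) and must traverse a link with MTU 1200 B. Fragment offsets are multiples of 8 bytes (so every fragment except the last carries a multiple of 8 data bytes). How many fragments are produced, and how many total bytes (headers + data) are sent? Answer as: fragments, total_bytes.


Max data per non-final fragment = floor((MTU - header)/8)*8 = floor((1200 - 20)/8)*8 = floor(1180/8)*8 = 1176 B
Final fragment needs no 8-byte alignment: it can carry up to MTU - header = 1180 B
Non-final fragments needed = ceil((payload - 1180) / 1176) = ceil(2453/1176) = ceil(2.0859) = 3
Number of fragments = 3 + 1 = 4
Fragment sizes (data): 3 * 1176 B + 105 B (last, 105 <= 1180 OK)
Total bytes sent = payload + n_frags * header = 3633 + 4*20 = 3633 + 80 = 3713 B

4, 3713


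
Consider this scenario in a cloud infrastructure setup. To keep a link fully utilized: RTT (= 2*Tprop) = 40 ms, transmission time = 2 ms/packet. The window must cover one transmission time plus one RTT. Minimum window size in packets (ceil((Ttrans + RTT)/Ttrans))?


Given: Ttrans = 2 ms, RTT = 40 ms (= 2 * Tprop, Tprop = 20 ms)
Time until first ACK returns = Ttrans + RTT = 2 + 40 = 42 ms
Need W * Ttrans >= Ttrans + RTT  ->  W >= (Ttrans + RTT) / Ttrans
(Ttrans + RTT) / Ttrans = 42 / 2 = 21
W_min = ceil(21) = 21

21


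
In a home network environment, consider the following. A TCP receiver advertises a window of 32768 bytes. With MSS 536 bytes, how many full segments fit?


Given: RWND = 32768 bytes, MSS = 536 bytes
Full segments = floor(RWND / MSS)
Full segments = floor(32768 / 536)
Full segments = floor(61.1343) = 61

61


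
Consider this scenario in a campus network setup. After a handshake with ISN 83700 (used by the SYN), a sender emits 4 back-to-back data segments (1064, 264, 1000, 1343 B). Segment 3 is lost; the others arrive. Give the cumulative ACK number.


SYN uses sequence number 83700; first data byte = ISN + 1 = 83701.
Segment 1: SEQ = 83701, len = 1064 B, covers [83701, 84764]
Segment 2: SEQ = 84765, len = 264 B, covers [84765, 85028]
Segment 3: SEQ = 85029, len = 1000 B, covers [85029, 86028] [LOST]
Segment 4: SEQ = 86029, len = 1343 B, covers [86029, 87371]
In-order data received: bytes [83701, 85028] (segments 1..2).
Segment 3 missing -> gap begins at byte 85029; later segments buffered out of order.
Cumulative ACK = next expected in-order byte = 83701 + 1064 + 264 = 85029

85029


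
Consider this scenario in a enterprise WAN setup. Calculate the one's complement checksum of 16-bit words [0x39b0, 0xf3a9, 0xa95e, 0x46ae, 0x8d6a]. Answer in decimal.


Given words: [0x39b0, 0xf3a9, 0xa95e, 0x46ae, 0x8d6a]
Step 1: Sum all words
Raw sum = 14768 + 62377 + 43358 + 18094 + 36202 = 174799
Step 2: Fold carry: (43727 + 2) = 43729
One's complement = ~43729 & 0xFFFF = 21806

21806


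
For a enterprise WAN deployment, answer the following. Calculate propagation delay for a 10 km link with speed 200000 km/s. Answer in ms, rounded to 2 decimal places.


Given: distance = 10 km, speed = 200000 km/s
Delay = distance / speed = 10 / 200000 seconds
Delay in ms = 10 * 1000 / 200000
Delay = 0.0500 ms
Rounded to 2 dp = 0.05 ms

0.05


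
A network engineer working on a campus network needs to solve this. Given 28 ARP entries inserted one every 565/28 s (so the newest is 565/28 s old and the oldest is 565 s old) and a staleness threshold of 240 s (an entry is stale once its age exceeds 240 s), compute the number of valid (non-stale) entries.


Ages are k * 565/28 s for k = 1..28 (spacing = 20.1786 s).
Entry k is valid iff k * 565/28 <= 240 iff k <= 28 * 240 / 565 = 11.8938
n_valid = floor(11.8938) = 11
(n_stale = 28 - 11 = 17)

11


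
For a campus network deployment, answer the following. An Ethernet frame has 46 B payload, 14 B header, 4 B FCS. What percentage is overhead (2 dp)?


Given: payload = 46 B, header = 14 B, trailer = 4 B
Overhead bytes = header + trailer = 14 + 4 = 18
Total frame = payload + overhead = 46 + 18 = 64
Overhead % = 18 / 64 * 100 = 28.1250% -> 28.13% (2 dp)

28.13


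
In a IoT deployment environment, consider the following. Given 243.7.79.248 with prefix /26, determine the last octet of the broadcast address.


Given: IP = 243.7.79.248, prefix = /26
Host bits = 32 - 26 = 6
Network last octet = 248 AND mask = 192
Host part size = 2^6 - 1 = 63
Broadcast last octet = 192 OR 63 = 255

255


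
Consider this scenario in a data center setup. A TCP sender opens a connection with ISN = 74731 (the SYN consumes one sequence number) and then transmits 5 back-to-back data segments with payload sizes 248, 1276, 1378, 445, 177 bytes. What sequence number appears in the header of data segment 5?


The SYN occupies sequence number ISN = 74731, so the first data byte is ISN + 1 = 74732.
SEQ of data segment i = (ISN + 1) + sum of payload sizes of segments 1..i-1.
Segment 1: SEQ = 74732, payload = 248 bytes
Segment 2: SEQ = 74980, payload = 1276 bytes
Segment 3: SEQ = 76256, payload = 1378 bytes
Segment 4: SEQ = 77634, payload = 445 bytes
Segment 5: SEQ = 78079, payload = 177 bytes
SEQ of segment 5 = 74732 + 248 + 1276 + 1378 + 445 = 78079

78079


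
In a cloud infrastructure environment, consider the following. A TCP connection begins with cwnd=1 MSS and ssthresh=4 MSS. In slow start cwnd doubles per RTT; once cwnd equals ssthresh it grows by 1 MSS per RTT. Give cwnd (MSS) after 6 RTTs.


RTT 0: cwnd = 1 MSS (initial)
RTT 1: cwnd = 2 MSS (slow start, doubled)
RTT 2: cwnd = 4 MSS (slow start, doubled)
RTT 3: cwnd = 5 MSS (congestion avoidance, +1)
RTT 4: cwnd = 6 MSS (congestion avoidance, +1)
RTT 5: cwnd = 7 MSS (congestion avoidance, +1)
RTT 6: cwnd = 8 MSS (congestion avoidance, +1)

8


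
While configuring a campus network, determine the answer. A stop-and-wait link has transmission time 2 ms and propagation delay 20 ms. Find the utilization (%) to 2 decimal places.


Given: Ttrans = 2 ms, Tprop = 20 ms
RTT = 2 * Tprop = 2 * 20 = 40 ms
U = Ttrans / (Ttrans + RTT)
U = 2 / (2 + 40)
U = 2 / 42 = 0.047619
U% = 4.76%

4.76


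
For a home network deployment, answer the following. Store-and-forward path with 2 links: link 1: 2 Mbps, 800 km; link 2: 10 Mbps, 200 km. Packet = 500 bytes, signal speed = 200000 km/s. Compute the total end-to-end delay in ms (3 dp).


Packet = 500 bytes = 4000 bits. Store-and-forward: sum (t_trans + t_prop) per link.
Link 1: t_trans = 4000/(2*10^6) s = 2.0000 ms; t_prop = 800/200000 s = 4.0000 ms; subtotal = 6.0000 ms
Link 2: t_trans = 4000/(10*10^6) s = 0.4000 ms; t_prop = 200/200000 s = 1.0000 ms; subtotal = 1.4000 ms
End-to-end = 6.0000 + 1.4000 = 7.4000 ms -> 7.400 ms (3 dp)

7.400


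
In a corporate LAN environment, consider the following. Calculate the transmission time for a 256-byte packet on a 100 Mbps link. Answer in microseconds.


Given: packet = 256 bytes, bandwidth = 100 Mbps
Packet in bits = 256 * 8 = 2048 bits
Bandwidth = 100 * 10^6 = 100000000 bps
Time = 2048 / 100000000 seconds
Time in us = 2048 * 10^6 / 100000000 = 20.48

20.48


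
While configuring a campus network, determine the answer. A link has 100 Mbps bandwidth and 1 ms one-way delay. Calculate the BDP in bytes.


Given: bandwidth = 100 Mbps, delay = 1 ms
BDP in bits = 100 * 10^6 * 1 / 1000
BDP in bits = 100000
BDP in bytes = 100000 / 8 = 12500

12500


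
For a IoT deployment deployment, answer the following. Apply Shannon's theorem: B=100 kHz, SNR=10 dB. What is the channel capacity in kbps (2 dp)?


Given: B = 100 kHz, SNR = 10 dB
SNR linear = 10^(10/10) = 10
1 + SNR = 11
log2(11) = 3.4594316186
C = 100 * 1000 * 3.4594316186 = 345943.1619 bps
C = 345.943162 kbps -> 345.94 kbps (2 dp)

345.94


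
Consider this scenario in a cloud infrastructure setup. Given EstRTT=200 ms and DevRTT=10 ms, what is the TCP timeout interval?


Given: EstRTT = 200 ms, DevRTT = 10 ms
Timeout = EstRTT + 4 * DevRTT
4 * DevRTT = 4 * 10 = 40
Timeout = 200 + 40 = 240 ms

240


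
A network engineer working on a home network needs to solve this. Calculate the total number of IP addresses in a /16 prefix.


Given: CIDR prefix /16
Host bits = 32 - 16 = 16
Total addresses = 2^16 = 65536

65536


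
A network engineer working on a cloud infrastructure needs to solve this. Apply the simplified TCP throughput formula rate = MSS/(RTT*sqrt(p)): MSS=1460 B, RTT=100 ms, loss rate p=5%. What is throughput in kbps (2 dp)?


Given: MSS = 1460 bytes, RTT = 100 ms, loss = 5%
RTT in seconds = 100 / 1000 = 0.1
Loss rate = 5% = 0.05
sqrt(loss) = sqrt(0.05) = 0.223606797750
Throughput (bytes/s) = 1460 / (0.1 * 0.223606797750) = 65293.1849
Throughput (kbps) = 65293.1849 * 8 / 1000 = 522.345480 -> 522.35 kbps (2 dp)

522.35


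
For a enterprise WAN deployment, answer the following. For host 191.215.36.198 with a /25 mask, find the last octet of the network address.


Given: IP = 191.215.36.198, prefix = /25
Subnet mask = 255.255.255.128
Last octet of IP: 198
Last octet of mask: 128
Network last octet = 198 AND 128 = 128

128


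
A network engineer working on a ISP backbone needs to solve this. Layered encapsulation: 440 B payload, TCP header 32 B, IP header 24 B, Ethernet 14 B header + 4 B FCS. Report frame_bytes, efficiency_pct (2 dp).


TCP segment = 440 + 32 = 472 B
IP packet = 472 + 24 = 496 B
Ethernet frame = 496 + 14 + 4 = 514 B
Efficiency = app / frame = 440 / 514 = 0.856031 = 85.6031% -> 85.60% (2 dp)

514, 85.60


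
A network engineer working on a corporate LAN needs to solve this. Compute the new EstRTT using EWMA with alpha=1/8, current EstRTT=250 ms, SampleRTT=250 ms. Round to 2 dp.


Given: EstRTT = 250 ms, SampleRTT = 250 ms, alpha = 1/8
New EstRTT = (1 - alpha) * EstRTT + alpha * SampleRTT
(7/8) * 250 = 218.75
(1/8) * 250 = 31.25
New EstRTT = 218.75 + 31.25 = 250 ms -> 250.00 ms (2 dp)

250.00


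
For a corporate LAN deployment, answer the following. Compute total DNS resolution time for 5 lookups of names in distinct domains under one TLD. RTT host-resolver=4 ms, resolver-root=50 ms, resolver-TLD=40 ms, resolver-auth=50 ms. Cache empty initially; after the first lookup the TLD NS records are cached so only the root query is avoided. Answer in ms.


Lookup 1 (cold cache): local + root + TLD + auth = 4 + 50 + 40 + 50 = 144 ms
Lookups 2..5 (TLD NS cached -> skip root; new domain -> still ask TLD and auth): local + TLD + auth = 4 + 40 + 50 = 94 ms each
Remaining 4 lookups: 4 * 94 = 376 ms
Total = 144 + 376 = 520 ms

520


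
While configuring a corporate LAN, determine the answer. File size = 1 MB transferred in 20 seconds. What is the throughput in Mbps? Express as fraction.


Given: file = 1 MB, time = 20 s
File in Mb = 1 * 8 = 8 Mb
Throughput = 8 / 20 Mbps
Throughput = 2/5 Mbps

2/5


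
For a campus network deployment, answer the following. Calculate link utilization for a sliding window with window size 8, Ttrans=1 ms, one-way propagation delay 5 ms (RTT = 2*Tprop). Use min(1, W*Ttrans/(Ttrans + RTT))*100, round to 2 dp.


Given: W = 8, Ttrans = 1 ms, RTT = 10 ms (= 2 * Tprop, Tprop = 5 ms)
Cycle time = Ttrans + RTT = 1 + 10 = 11 ms (first packet sent until its ACK returns)
W * Ttrans = 8 * 1 = 8 ms of sending per cycle
W * Ttrans / (Ttrans + RTT) = 8 / 11 = 0.727273
U = min(1, 0.727273) = 0.727273
U% = 72.73%

72.73


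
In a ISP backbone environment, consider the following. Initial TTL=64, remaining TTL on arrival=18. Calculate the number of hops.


Given: initial TTL = 64, received TTL = 18
Hops = initial TTL - received TTL
Hops = 64 - 18 = 46

46


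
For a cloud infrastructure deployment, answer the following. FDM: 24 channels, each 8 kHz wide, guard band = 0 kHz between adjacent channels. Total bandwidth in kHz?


Given: 24 channels, 8 kHz each, guard = 0 kHz
Channel bandwidth = 24 * 8 = 192 kHz
Guard bands = 23 gaps * 0 kHz = 0 kHz
Total = 192 + 0 = 192 kHz

192


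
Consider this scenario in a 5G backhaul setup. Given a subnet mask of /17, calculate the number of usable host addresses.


Given: subnet mask /17
Host bits = 32 - 17 = 15
Total addresses = 2^15 = 32768
Usable hosts = 32768 - 2 (network + broadcast) = 32766

32766


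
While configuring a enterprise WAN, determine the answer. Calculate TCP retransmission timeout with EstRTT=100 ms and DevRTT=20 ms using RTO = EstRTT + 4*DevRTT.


Given: EstRTT = 100 ms, DevRTT = 20 ms
Timeout = EstRTT + 4 * DevRTT
4 * DevRTT = 4 * 20 = 80
Timeout = 100 + 80 = 180 ms

180


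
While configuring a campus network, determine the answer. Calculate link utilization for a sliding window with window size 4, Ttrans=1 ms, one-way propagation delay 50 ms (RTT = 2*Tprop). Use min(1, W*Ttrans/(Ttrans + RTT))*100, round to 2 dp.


Given: W = 4, Ttrans = 1 ms, RTT = 100 ms (= 2 * Tprop, Tprop = 50 ms)
Cycle time = Ttrans + RTT = 1 + 100 = 101 ms (first packet sent until its ACK returns)
W * Ttrans = 4 * 1 = 4 ms of sending per cycle
W * Ttrans / (Ttrans + RTT) = 4 / 101 = 0.039604
U = min(1, 0.039604) = 0.039604
U% = 3.96%

3.96


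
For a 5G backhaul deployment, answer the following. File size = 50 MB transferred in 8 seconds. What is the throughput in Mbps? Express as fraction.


Given: file = 50 MB, time = 8 s
File in Mb = 50 * 8 = 400 Mb
Throughput = 400 / 8 Mbps
Throughput = 50 Mbps

50


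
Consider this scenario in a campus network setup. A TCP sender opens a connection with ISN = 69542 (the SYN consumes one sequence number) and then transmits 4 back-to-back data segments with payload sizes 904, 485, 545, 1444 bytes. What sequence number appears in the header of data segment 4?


The SYN occupies sequence number ISN = 69542, so the first data byte is ISN + 1 = 69543.
SEQ of data segment i = (ISN + 1) + sum of payload sizes of segments 1..i-1.
Segment 1: SEQ = 69543, payload = 904 bytes
Segment 2: SEQ = 70447, payload = 485 bytes
Segment 3: SEQ = 70932, payload = 545 bytes
Segment 4: SEQ = 71477, payload = 1444 bytes
SEQ of segment 4 = 69543 + 904 + 485 + 545 = 71477

71477


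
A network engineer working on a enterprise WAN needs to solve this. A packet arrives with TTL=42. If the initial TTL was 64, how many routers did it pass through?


Given: initial TTL = 64, received TTL = 42
Hops = initial TTL - received TTL
Hops = 64 - 42 = 22

22


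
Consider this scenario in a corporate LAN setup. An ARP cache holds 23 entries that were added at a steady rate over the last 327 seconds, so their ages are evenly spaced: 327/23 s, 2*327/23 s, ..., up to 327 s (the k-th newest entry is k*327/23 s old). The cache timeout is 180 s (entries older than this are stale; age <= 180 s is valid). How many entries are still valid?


Ages are k * 327/23 s for k = 1..23 (spacing = 14.2174 s).
Entry k is valid iff k * 327/23 <= 180 iff k <= 23 * 180 / 327 = 12.6606
n_valid = floor(12.6606) = 12
(n_stale = 23 - 12 = 11)

12


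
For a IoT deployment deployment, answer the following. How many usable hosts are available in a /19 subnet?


Given: subnet mask /19
Host bits = 32 - 19 = 13
Total addresses = 2^13 = 8192
Usable hosts = 8192 - 2 (network + broadcast) = 8190

8190


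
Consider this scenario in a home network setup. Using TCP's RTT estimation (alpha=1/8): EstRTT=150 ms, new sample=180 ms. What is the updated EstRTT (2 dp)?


Given: EstRTT = 150 ms, SampleRTT = 180 ms, alpha = 1/8
New EstRTT = (1 - alpha) * EstRTT + alpha * SampleRTT
(7/8) * 150 = 131.25
(1/8) * 180 = 22.5
New EstRTT = 131.25 + 22.5 = 153.75 ms -> 153.75 ms (2 dp)

153.75


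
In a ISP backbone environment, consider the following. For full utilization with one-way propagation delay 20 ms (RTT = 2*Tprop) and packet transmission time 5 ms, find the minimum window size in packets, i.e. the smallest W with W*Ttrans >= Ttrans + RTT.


Given: Ttrans = 5 ms, RTT = 40 ms (= 2 * Tprop, Tprop = 20 ms)
Time until first ACK returns = Ttrans + RTT = 5 + 40 = 45 ms
Need W * Ttrans >= Ttrans + RTT  ->  W >= (Ttrans + RTT) / Ttrans
(Ttrans + RTT) / Ttrans = 45 / 5 = 9
W_min = ceil(9) = 9

9


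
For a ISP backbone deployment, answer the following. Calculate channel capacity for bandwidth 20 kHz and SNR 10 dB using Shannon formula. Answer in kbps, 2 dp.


Given: B = 20 kHz, SNR = 10 dB
SNR linear = 10^(10/10) = 10
1 + SNR = 11
log2(11) = 3.4594316186
C = 20 * 1000 * 3.4594316186 = 69188.6324 bps
C = 69.188632 kbps -> 69.19 kbps (2 dp)

69.19


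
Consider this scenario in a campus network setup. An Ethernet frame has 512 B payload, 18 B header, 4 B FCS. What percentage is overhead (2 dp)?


Given: payload = 512 B, header = 18 B, trailer = 4 B
Overhead bytes = header + trailer = 18 + 4 = 22
Total frame = payload + overhead = 512 + 22 = 534
Overhead % = 22 / 534 * 100 = 4.1199% -> 4.12% (2 dp)

4.12


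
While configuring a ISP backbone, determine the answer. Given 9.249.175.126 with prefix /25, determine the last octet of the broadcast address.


Given: IP = 9.249.175.126, prefix = /25
Host bits = 32 - 25 = 7
Network last octet = 126 AND mask = 0
Host part size = 2^7 - 1 = 127
Broadcast last octet = 0 OR 127 = 127

127


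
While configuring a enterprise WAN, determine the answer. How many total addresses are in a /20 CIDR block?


Given: CIDR prefix /20
Host bits = 32 - 20 = 12
Total addresses = 2^12 = 4096

4096


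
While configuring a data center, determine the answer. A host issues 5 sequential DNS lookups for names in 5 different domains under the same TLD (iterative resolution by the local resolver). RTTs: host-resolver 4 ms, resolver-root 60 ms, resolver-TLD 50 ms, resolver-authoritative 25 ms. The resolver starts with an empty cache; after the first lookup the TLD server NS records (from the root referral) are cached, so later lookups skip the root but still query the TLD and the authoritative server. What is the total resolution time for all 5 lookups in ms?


Lookup 1 (cold cache): local + root + TLD + auth = 4 + 60 + 50 + 25 = 139 ms
Lookups 2..5 (TLD NS cached -> skip root; new domain -> still ask TLD and auth): local + TLD + auth = 4 + 50 + 25 = 79 ms each
Remaining 4 lookups: 4 * 79 = 316 ms
Total = 139 + 316 = 455 ms

455


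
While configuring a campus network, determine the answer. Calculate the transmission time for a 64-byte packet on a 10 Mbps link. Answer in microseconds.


Given: packet = 64 bytes, bandwidth = 10 Mbps
Packet in bits = 64 * 8 = 512 bits
Bandwidth = 10 * 10^6 = 10000000 bps
Time = 512 / 10000000 seconds
Time in us = 512 * 10^6 / 10000000 = 51.2

51.2


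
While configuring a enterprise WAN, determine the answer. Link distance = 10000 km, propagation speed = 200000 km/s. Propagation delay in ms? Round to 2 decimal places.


Given: distance = 10000 km, speed = 200000 km/s
Delay = distance / speed = 10000 / 200000 seconds
Delay in ms = 10000 * 1000 / 200000
Delay = 50.0000 ms
Rounded to 2 dp = 50.00 ms

50.00


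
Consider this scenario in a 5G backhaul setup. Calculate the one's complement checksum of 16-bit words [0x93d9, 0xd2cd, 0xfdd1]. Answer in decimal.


Given words: [0x93d9, 0xd2cd, 0xfdd1]
Step 1: Sum all words
Raw sum = 37849 + 53965 + 64977 = 156791
Step 2: Fold carry: (25719 + 2) = 25721
One's complement = ~25721 & 0xFFFF = 39814

39814


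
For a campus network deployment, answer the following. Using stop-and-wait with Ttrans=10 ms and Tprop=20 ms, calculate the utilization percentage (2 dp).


Given: Ttrans = 10 ms, Tprop = 20 ms
RTT = 2 * Tprop = 2 * 20 = 40 ms
U = Ttrans / (Ttrans + RTT)
U = 10 / (10 + 40)
U = 10 / 50 = 0.2
U% = 20.00%

20.00


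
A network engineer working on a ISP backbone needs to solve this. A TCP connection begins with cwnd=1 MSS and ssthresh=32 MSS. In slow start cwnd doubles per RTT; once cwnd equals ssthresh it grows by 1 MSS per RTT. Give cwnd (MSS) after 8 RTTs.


RTT 0: cwnd = 1 MSS (initial)
RTT 1: cwnd = 2 MSS (slow start, doubled)
RTT 2: cwnd = 4 MSS (slow start, doubled)
RTT 3: cwnd = 8 MSS (slow start, doubled)
RTT 4: cwnd = 16 MSS (slow start, doubled)
RTT 5: cwnd = 32 MSS (slow start, doubled)
RTT 6: cwnd = 33 MSS (congestion avoidance, +1)
RTT 7: cwnd = 34 MSS (congestion avoidance, +1)
RTT 8: cwnd = 35 MSS (congestion avoidance, +1)

35


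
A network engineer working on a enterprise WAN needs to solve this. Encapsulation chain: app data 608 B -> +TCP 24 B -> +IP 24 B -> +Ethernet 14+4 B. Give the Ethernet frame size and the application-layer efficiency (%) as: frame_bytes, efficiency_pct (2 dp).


TCP segment = 608 + 24 = 632 B
IP packet = 632 + 24 = 656 B
Ethernet frame = 656 + 14 + 4 = 674 B
Efficiency = app / frame = 608 / 674 = 0.902077 = 90.2077% -> 90.21% (2 dp)

674, 90.21


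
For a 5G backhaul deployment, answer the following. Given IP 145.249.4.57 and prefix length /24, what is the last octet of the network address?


Given: IP = 145.249.4.57, prefix = /24
Subnet mask = 255.255.255.0
Last octet of IP: 57
Last octet of mask: 0
Network last octet = 57 AND 0 = 0

0


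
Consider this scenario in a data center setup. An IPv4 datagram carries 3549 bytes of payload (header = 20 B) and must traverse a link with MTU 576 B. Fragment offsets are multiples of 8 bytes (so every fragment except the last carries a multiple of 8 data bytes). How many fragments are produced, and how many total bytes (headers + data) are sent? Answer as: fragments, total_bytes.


Max data per non-final fragment = floor((MTU - header)/8)*8 = floor((576 - 20)/8)*8 = floor(556/8)*8 = 552 B
Final fragment needs no 8-byte alignment: it can carry up to MTU - header = 556 B
Non-final fragments needed = ceil((payload - 556) / 552) = ceil(2993/552) = ceil(5.4221) = 6
Number of fragments = 6 + 1 = 7
Fragment sizes (data): 6 * 552 B + 237 B (last, 237 <= 556 OK)
Total bytes sent = payload + n_frags * header = 3549 + 7*20 = 3549 + 140 = 3689 B

7, 3689
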